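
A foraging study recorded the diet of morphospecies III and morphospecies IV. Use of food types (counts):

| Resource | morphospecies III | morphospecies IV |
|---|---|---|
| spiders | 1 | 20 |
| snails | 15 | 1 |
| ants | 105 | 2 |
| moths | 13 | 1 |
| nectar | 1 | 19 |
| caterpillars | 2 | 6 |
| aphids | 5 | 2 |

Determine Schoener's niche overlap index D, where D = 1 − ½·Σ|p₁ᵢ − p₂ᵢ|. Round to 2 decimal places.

Proportions for morphospecies III (n=142): 1/142=0.0070, 15/142=0.1056, 105/142=0.7394, 13/142=0.0915, 1/142=0.0070, 2/142=0.0141, 5/142=0.0352
Proportions for morphospecies IV (n=51): 20/51=0.3922, 1/51=0.0196, 2/51=0.0392, 1/51=0.0196, 19/51=0.3725, 6/51=0.1176, 2/51=0.0392
Σ|p₁ᵢ − p₂ᵢ| = 0.3852 + 0.0860 + 0.7002 + 0.0719 + 0.3655 + 0.1035 + 0.0040 = 1.7163
D = 1 − ½ × 1.7163 = 1 − 0.85815 = 0.14185

0.14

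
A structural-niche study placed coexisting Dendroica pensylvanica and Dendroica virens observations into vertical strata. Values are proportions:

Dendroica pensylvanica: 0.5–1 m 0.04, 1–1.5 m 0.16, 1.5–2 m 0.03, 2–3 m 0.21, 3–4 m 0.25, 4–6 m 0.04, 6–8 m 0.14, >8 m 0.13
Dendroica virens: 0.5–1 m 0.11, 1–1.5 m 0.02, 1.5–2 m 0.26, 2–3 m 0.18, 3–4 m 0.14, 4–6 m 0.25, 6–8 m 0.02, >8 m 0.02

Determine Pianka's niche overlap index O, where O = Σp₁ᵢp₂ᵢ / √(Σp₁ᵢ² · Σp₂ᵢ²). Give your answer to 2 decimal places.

Σ p₁ᵢp₂ᵢ = 0.0044 + 0.0032 + 0.0078 + 0.0378 + 0.0350 + 0.0100 + 0.0028 + 0.0026 = 0.1036
Σp_1ᵢ² = 0.04² + 0.16² + 0.03² + 0.21² + 0.25² + 0.04² + 0.14² + 0.13² = 0.0016 + 0.0256 + 0.0009 + 0.0441 + 0.0625 + 0.0016 + 0.0196 + 0.0169 = 0.1728
Σp_2ᵢ² = 0.11² + 0.02² + 0.26² + 0.18² + 0.14² + 0.25² + 0.02² + 0.02² = 0.0121 + 0.0004 + 0.0676 + 0.0324 + 0.0196 + 0.0625 + 0.0004 + 0.0004 = 0.1954
O = 0.1036 / √(0.1728 × 0.1954) = 0.1036 / 0.18375 = 0.5638

0.56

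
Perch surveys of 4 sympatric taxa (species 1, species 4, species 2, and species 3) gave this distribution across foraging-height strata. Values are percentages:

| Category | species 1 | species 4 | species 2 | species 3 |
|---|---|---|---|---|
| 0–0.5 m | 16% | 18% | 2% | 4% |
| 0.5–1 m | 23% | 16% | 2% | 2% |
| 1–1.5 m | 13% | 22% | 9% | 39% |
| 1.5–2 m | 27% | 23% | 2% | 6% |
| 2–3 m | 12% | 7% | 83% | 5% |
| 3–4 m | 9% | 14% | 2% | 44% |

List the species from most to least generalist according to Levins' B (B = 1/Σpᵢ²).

Convert percentages to proportions (divide by 100).
Σp_1ᵢ² = 0.16² + 0.23² + 0.13² + 0.27² + 0.12² + 0.09² = 0.0256 + 0.0529 + 0.0169 + 0.0729 + 0.0144 + 0.0081 = 0.1908
B_1 = 1 / 0.1908 = 5.2411
Σp_4ᵢ² = 0.18² + 0.16² + 0.22² + 0.23² + 0.07² + 0.14² = 0.0324 + 0.0256 + 0.0484 + 0.0529 + 0.0049 + 0.0196 = 0.1838
B_4 = 1 / 0.1838 = 5.4407
Σp_2ᵢ² = 0.02² + 0.02² + 0.09² + 0.02² + 0.83² + 0.02² = 0.0004 + 0.0004 + 0.0081 + 0.0004 + 0.6889 + 0.0004 = 0.6986
B_2 = 1 / 0.6986 = 1.4314
Σp_3ᵢ² = 0.04² + 0.02² + 0.39² + 0.06² + 0.05² + 0.44² = 0.0016 + 0.0004 + 0.1521 + 0.0036 + 0.0025 + 0.1936 = 0.3538
B_3 = 1 / 0.3538 = 2.8265
Ranking by B (broadest → narrowest): species 4 (5.44) > species 1 (5.24) > species 3 (2.83) > species 2 (1.43)

species 4 > species 1 > species 3 > species 2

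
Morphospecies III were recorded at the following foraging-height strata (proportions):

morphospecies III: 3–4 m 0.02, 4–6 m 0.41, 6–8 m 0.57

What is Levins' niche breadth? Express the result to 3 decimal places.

2.027

Σpᵢ² = 0.02² + 0.41² + 0.57² = 0.0004 + 0.1681 + 0.3249 = 0.4934
B = 1 / 0.4934 = 2.02675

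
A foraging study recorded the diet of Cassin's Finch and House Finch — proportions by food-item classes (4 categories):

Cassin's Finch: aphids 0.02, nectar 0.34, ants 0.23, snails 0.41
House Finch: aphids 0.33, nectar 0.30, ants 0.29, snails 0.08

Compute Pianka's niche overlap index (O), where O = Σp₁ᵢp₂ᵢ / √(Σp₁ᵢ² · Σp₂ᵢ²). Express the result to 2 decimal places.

0.67

Σ p₁ᵢp₂ᵢ = 0.0066 + 0.1020 + 0.0667 + 0.0328 = 0.2081
Σp_1ᵢ² = 0.02² + 0.34² + 0.23² + 0.41² = 0.0004 + 0.1156 + 0.0529 + 0.1681 = 0.3370
Σp_2ᵢ² = 0.33² + 0.30² + 0.29² + 0.08² = 0.1089 + 0.0900 + 0.0841 + 0.0064 = 0.2894
O = 0.2081 / √(0.3370 × 0.2894) = 0.2081 / 0.31229 = 0.6664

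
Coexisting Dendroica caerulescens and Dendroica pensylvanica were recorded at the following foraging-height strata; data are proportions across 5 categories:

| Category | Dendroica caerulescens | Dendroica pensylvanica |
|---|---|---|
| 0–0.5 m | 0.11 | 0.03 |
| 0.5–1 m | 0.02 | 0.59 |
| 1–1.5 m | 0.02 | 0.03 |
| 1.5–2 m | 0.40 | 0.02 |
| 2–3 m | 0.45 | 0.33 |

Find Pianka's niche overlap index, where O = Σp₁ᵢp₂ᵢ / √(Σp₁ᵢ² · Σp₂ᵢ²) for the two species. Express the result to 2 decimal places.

0.41

Σ p₁ᵢp₂ᵢ = 0.0033 + 0.0118 + 0.0006 + 0.0080 + 0.1485 = 0.1722
Σp_1ᵢ² = 0.11² + 0.02² + 0.02² + 0.40² + 0.45² = 0.0121 + 0.0004 + 0.0004 + 0.1600 + 0.2025 = 0.3754
Σp_2ᵢ² = 0.03² + 0.59² + 0.03² + 0.02² + 0.33² = 0.0009 + 0.3481 + 0.0009 + 0.0004 + 0.1089 = 0.4592
O = 0.1722 / √(0.3754 × 0.4592) = 0.1722 / 0.41519 = 0.4147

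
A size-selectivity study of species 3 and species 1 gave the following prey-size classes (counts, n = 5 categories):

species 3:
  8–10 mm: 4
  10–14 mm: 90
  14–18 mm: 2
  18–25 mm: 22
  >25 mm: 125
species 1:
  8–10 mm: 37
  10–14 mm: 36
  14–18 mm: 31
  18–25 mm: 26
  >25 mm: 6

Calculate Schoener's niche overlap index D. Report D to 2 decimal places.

Proportions for species 3 (n=243): 4/243=0.0165, 90/243=0.3704, 2/243=0.0082, 22/243=0.0905, 125/243=0.5144
Proportions for species 1 (n=136): 37/136=0.2721, 36/136=0.2647, 31/136=0.2279, 26/136=0.1912, 6/136=0.0441
Σ|p₁ᵢ − p₂ᵢ| = 0.2556 + 0.1057 + 0.2197 + 0.1007 + 0.4703 = 1.1520
D = 1 − ½ × 1.1520 = 1 − 0.57600 = 0.42400

0.42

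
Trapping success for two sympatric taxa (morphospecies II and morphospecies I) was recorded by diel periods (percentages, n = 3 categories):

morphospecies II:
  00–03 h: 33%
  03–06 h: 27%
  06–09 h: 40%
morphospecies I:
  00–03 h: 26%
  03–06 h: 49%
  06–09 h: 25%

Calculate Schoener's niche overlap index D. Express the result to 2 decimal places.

Convert percentages to proportions (divide by 100).
Σ|p₁ᵢ − p₂ᵢ| = 0.07 + 0.22 + 0.15 = 0.44
D = 1 − ½ × 0.44 = 1 − 0.220 = 0.7800

0.78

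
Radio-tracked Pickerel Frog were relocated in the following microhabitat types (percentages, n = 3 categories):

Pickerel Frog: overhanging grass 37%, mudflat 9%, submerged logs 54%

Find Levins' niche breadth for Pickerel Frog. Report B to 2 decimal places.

2.29

Convert percentages to proportions (divide by 100).
Σpᵢ² = 0.37² + 0.09² + 0.54² = 0.1369 + 0.0081 + 0.2916 = 0.4366
B = 1 / 0.4366 = 2.2904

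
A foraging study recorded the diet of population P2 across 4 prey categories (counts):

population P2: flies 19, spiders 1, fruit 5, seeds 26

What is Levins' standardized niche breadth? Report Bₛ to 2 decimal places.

Proportions for population P2 (n=51): 19/51=0.3725, 1/51=0.0196, 5/51=0.0980, 26/51=0.5098
Σpᵢ² = 0.3725² + 0.0196² + 0.0980² + 0.5098² = 0.138756 + 0.000384 + 0.009604 + 0.259896 = 0.408640
B = 1 / 0.408640 = 2.4471
Bₛ = (B − 1)/(n − 1) = (2.4471 − 1)/(4 − 1) = 1.4471/3 = 0.4824

0.48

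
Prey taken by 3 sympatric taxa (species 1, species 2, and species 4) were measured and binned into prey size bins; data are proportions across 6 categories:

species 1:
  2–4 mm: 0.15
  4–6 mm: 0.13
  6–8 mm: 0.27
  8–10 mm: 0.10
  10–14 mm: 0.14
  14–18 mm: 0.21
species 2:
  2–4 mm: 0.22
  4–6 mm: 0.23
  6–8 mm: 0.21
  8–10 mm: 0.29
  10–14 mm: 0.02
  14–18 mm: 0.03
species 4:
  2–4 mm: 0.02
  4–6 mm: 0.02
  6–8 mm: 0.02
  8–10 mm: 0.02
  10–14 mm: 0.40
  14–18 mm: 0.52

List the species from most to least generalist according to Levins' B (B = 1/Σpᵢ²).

Σp_1ᵢ² = 0.15² + 0.13² + 0.27² + 0.10² + 0.14² + 0.21² = 0.0225 + 0.0169 + 0.0729 + 0.0100 + 0.0196 + 0.0441 = 0.1860
B_1 = 1 / 0.1860 = 5.3763
Σp_2ᵢ² = 0.22² + 0.23² + 0.21² + 0.29² + 0.02² + 0.03² = 0.0484 + 0.0529 + 0.0441 + 0.0841 + 0.0004 + 0.0009 = 0.2308
B_2 = 1 / 0.2308 = 4.3328
Σp_4ᵢ² = 0.02² + 0.02² + 0.02² + 0.02² + 0.40² + 0.52² = 0.0004 + 0.0004 + 0.0004 + 0.0004 + 0.1600 + 0.2704 = 0.4320
B_4 = 1 / 0.4320 = 2.3148
Ranking by B (broadest → narrowest): species 1 (5.38) > species 2 (4.33) > species 4 (2.31)

species 1 > species 2 > species 4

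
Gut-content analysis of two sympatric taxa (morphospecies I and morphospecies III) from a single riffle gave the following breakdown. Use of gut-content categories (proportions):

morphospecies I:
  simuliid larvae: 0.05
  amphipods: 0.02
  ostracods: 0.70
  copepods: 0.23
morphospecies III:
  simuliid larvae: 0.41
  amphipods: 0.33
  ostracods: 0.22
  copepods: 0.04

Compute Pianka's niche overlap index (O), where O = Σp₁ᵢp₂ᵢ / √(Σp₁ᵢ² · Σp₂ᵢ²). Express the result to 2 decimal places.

0.45

Σ p₁ᵢp₂ᵢ = 0.0205 + 0.0066 + 0.1540 + 0.0092 = 0.1903
Σp_1ᵢ² = 0.05² + 0.02² + 0.70² + 0.23² = 0.0025 + 0.0004 + 0.4900 + 0.0529 = 0.5458
Σp_2ᵢ² = 0.41² + 0.33² + 0.22² + 0.04² = 0.1681 + 0.1089 + 0.0484 + 0.0016 = 0.3270
O = 0.1903 / √(0.5458 × 0.3270) = 0.1903 / 0.42246 = 0.4505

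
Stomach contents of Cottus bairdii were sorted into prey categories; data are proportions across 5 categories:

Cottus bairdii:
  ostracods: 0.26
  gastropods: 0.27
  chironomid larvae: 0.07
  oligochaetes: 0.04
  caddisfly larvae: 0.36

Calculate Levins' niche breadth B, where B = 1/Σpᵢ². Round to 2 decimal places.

3.62

Σpᵢ² = 0.26² + 0.27² + 0.07² + 0.04² + 0.36² = 0.0676 + 0.0729 + 0.0049 + 0.0016 + 0.1296 = 0.2766
B = 1 / 0.2766 = 3.6153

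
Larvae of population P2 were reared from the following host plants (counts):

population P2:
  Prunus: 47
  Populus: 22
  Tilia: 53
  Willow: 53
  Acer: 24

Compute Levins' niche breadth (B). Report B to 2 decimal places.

Proportions for population P2 (n=199): 47/199=0.2362, 22/199=0.1106, 53/199=0.2663, 53/199=0.2663, 24/199=0.1206
Σpᵢ² = 0.2362² + 0.1106² + 0.2663² + 0.2663² + 0.1206² = 0.055790 + 0.012232 + 0.070916 + 0.070916 + 0.014544 = 0.224398
B = 1 / 0.224398 = 4.4564

4.46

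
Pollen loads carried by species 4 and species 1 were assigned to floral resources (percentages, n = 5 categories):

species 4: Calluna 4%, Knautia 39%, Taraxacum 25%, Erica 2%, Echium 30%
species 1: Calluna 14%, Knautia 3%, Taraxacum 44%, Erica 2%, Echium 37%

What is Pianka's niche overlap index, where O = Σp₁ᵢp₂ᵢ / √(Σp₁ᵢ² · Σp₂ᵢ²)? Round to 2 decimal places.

0.73

Convert percentages to proportions (divide by 100).
Σ p₁ᵢp₂ᵢ = 0.0056 + 0.0117 + 0.1100 + 0.0004 + 0.1110 = 0.2387
Σp_1ᵢ² = 0.04² + 0.39² + 0.25² + 0.02² + 0.30² = 0.0016 + 0.1521 + 0.0625 + 0.0004 + 0.0900 = 0.3066
Σp_2ᵢ² = 0.14² + 0.03² + 0.44² + 0.02² + 0.37² = 0.0196 + 0.0009 + 0.1936 + 0.0004 + 0.1369 = 0.3514
O = 0.2387 / √(0.3066 × 0.3514) = 0.2387 / 0.32824 = 0.7272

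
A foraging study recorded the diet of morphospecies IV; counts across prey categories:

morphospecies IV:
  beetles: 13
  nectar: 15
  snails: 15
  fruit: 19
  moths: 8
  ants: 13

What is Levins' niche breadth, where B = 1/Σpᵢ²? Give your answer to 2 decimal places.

Proportions for morphospecies IV (n=83): 13/83=0.1566, 15/83=0.1807, 15/83=0.1807, 19/83=0.2289, 8/83=0.0964, 13/83=0.1566
Σpᵢ² = 0.1566² + 0.1807² + 0.1807² + 0.2289² + 0.0964² + 0.1566² = 0.024524 + 0.032652 + 0.032652 + 0.052395 + 0.009293 + 0.024524 = 0.176040
B = 1 / 0.176040 = 5.6805

5.68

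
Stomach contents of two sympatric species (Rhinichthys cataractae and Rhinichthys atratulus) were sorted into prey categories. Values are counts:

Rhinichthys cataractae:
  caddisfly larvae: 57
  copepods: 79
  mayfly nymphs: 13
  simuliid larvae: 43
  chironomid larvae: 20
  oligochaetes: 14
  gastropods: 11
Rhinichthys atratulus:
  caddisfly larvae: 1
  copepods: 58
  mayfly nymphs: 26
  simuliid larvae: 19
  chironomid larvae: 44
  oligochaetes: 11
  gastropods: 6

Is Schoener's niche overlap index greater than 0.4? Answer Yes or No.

Yes

Proportions for Rhinichthys cataractae (n=237): 57/237=0.2405, 79/237=0.3333, 13/237=0.0549, 43/237=0.1814, 20/237=0.0844, 14/237=0.0591, 11/237=0.0464
Proportions for Rhinichthys atratulus (n=165): 1/165=0.0061, 58/165=0.3515, 26/165=0.1576, 19/165=0.1152, 44/165=0.2667, 11/165=0.0667, 6/165=0.0364
Σ|p₁ᵢ − p₂ᵢ| = 0.2344 + 0.0182 + 0.1027 + 0.0662 + 0.1823 + 0.0076 + 0.0100 = 0.6214
D = 1 − ½ × 0.6214 = 1 − 0.31070 = 0.68930
D = 0.68930 > 0.4 → Yes.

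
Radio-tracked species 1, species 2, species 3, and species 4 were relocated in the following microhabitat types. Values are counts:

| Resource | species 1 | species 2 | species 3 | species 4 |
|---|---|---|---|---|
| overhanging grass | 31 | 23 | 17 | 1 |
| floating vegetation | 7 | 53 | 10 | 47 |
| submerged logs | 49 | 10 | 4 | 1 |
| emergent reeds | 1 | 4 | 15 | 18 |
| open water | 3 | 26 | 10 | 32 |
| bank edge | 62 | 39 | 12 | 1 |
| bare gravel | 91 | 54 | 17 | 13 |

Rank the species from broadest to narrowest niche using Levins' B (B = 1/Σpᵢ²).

species 3 > species 2 > species 1 > species 4

Proportions for species 1 (n=244): 31/244=0.1270, 7/244=0.0287, 49/244=0.2008, 1/244=0.0041, 3/244=0.0123, 62/244=0.2541, 91/244=0.3730
Proportions for species 2 (n=209): 23/209=0.1100, 53/209=0.2536, 10/209=0.0478, 4/209=0.0191, 26/209=0.1244, 39/209=0.1866, 54/209=0.2584
Proportions for species 3 (n=85): 17/85=0.2000, 10/85=0.1176, 4/85=0.0471, 15/85=0.1765, 10/85=0.1176, 12/85=0.1412, 17/85=0.2000
Proportions for species 4 (n=113): 1/113=0.0088, 47/113=0.4159, 1/113=0.0088, 18/113=0.1593, 32/113=0.2832, 1/113=0.0088, 13/113=0.1150
Σp_1ᵢ² = 0.1270² + 0.0287² + 0.2008² + 0.0041² + 0.0123² + 0.2541² + 0.3730² = 0.016129 + 0.000824 + 0.040321 + 0.000017 + 0.000151 + 0.064567 + 0.139129 = 0.261138
B_1 = 1 / 0.261138 = 3.8294
Σp_2ᵢ² = 0.1100² + 0.2536² + 0.0478² + 0.0191² + 0.1244² + 0.1866² + 0.2584² = 0.012100 + 0.064313 + 0.002285 + 0.000365 + 0.015475 + 0.034820 + 0.066771 = 0.196129
B_2 = 1 / 0.196129 = 5.0987
Σp_3ᵢ² = 0.2000² + 0.1176² + 0.0471² + 0.1765² + 0.1176² + 0.1412² + 0.2000² = 0.040000 + 0.013830 + 0.002218 + 0.031152 + 0.013830 + 0.019937 + 0.040000 = 0.160967
B_3 = 1 / 0.160967 = 6.2125
Σp_4ᵢ² = 0.0088² + 0.4159² + 0.0088² + 0.1593² + 0.2832² + 0.0088² + 0.1150² = 0.000077 + 0.172973 + 0.000077 + 0.025376 + 0.080202 + 0.000077 + 0.013225 = 0.292007
B_4 = 1 / 0.292007 = 3.4246
Ranking by B (broadest → narrowest): species 3 (6.21) > species 2 (5.10) > species 1 (3.83) > species 4 (3.42)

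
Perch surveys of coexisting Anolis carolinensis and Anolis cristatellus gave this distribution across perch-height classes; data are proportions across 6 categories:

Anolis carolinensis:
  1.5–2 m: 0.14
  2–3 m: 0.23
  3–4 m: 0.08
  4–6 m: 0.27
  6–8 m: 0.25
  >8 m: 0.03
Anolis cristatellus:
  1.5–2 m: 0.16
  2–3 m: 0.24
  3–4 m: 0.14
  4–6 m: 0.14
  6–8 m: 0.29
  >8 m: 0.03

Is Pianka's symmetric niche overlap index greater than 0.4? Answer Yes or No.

Σ p₁ᵢp₂ᵢ = 0.0224 + 0.0552 + 0.0112 + 0.0378 + 0.0725 + 0.0009 = 0.2000
Σp_1ᵢ² = 0.14² + 0.23² + 0.08² + 0.27² + 0.25² + 0.03² = 0.0196 + 0.0529 + 0.0064 + 0.0729 + 0.0625 + 0.0009 = 0.2152
Σp_2ᵢ² = 0.16² + 0.24² + 0.14² + 0.14² + 0.29² + 0.03² = 0.0256 + 0.0576 + 0.0196 + 0.0196 + 0.0841 + 0.0009 = 0.2074
O = 0.2000 / √(0.2152 × 0.2074) = 0.2000 / 0.21126 = 0.9467
O = 0.9467 > 0.4 → Yes.

Yes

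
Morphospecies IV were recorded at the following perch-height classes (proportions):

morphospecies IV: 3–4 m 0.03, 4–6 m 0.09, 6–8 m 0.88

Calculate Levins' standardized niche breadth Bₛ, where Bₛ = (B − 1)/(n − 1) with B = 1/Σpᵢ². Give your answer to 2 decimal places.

0.14

Σpᵢ² = 0.03² + 0.09² + 0.88² = 0.0009 + 0.0081 + 0.7744 = 0.7834
B = 1 / 0.7834 = 1.2765
Bₛ = (B − 1)/(n − 1) = (1.2765 − 1)/(3 − 1) = 0.2765/2 = 0.1383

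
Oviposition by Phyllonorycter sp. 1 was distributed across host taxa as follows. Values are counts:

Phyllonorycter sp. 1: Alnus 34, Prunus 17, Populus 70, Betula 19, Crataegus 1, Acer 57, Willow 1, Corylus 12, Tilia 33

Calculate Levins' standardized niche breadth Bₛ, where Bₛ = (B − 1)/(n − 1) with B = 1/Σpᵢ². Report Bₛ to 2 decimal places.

0.54

Proportions for Phyllonorycter sp. 1 (n=244): 34/244=0.1393, 17/244=0.0697, 70/244=0.2869, 19/244=0.0779, 1/244=0.0041, 57/244=0.2336, 1/244=0.0041, 12/244=0.0492, 33/244=0.1352
Σpᵢ² = 0.1393² + 0.0697² + 0.2869² + 0.0779² + 0.0041² + 0.2336² + 0.0041² + 0.0492² + 0.1352² = 0.019404 + 0.004858 + 0.082312 + 0.006068 + 0.000017 + 0.054569 + 0.000017 + 0.002421 + 0.018279 = 0.187945
B = 1 / 0.187945 = 5.3207
Bₛ = (B − 1)/(n − 1) = (5.3207 − 1)/(9 − 1) = 4.3207/8 = 0.5401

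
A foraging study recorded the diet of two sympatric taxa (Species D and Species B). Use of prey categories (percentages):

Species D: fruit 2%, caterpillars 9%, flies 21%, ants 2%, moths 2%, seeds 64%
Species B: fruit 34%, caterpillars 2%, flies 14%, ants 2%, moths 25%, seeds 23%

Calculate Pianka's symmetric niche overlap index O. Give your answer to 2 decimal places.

Convert percentages to proportions (divide by 100).
Σ p₁ᵢp₂ᵢ = 0.0068 + 0.0018 + 0.0294 + 0.0004 + 0.0050 + 0.1472 = 0.1906
Σp_1ᵢ² = 0.02² + 0.09² + 0.21² + 0.02² + 0.02² + 0.64² = 0.0004 + 0.0081 + 0.0441 + 0.0004 + 0.0004 + 0.4096 = 0.4630
Σp_2ᵢ² = 0.34² + 0.02² + 0.14² + 0.02² + 0.25² + 0.23² = 0.1156 + 0.0004 + 0.0196 + 0.0004 + 0.0625 + 0.0529 = 0.2514
O = 0.1906 / √(0.4630 × 0.2514) = 0.1906 / 0.34117 = 0.5587

0.56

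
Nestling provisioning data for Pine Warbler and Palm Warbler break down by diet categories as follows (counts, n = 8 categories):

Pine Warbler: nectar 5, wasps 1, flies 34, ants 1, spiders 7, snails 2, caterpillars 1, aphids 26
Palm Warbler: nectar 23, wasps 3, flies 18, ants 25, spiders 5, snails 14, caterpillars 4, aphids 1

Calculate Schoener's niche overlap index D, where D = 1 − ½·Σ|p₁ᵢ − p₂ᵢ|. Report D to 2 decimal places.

0.39

Proportions for Pine Warbler (n=77): 5/77=0.0649, 1/77=0.0130, 34/77=0.4416, 1/77=0.0130, 7/77=0.0909, 2/77=0.0260, 1/77=0.0130, 26/77=0.3377
Proportions for Palm Warbler (n=93): 23/93=0.2473, 3/93=0.0323, 18/93=0.1935, 25/93=0.2688, 5/93=0.0538, 14/93=0.1505, 4/93=0.0430, 1/93=0.0108
Σ|p₁ᵢ − p₂ᵢ| = 0.1824 + 0.0193 + 0.2481 + 0.2558 + 0.0371 + 0.1245 + 0.0300 + 0.3269 = 1.2241
D = 1 − ½ × 1.2241 = 1 − 0.61205 = 0.38795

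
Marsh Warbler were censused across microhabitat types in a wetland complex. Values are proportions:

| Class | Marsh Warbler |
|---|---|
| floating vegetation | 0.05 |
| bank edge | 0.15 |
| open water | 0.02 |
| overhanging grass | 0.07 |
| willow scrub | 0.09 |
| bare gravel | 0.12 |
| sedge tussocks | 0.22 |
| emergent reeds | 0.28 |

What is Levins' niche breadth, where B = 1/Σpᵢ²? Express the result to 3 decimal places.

Σpᵢ² = 0.05² + 0.15² + 0.02² + 0.07² + 0.09² + 0.12² + 0.22² + 0.28² = 0.0025 + 0.0225 + 0.0004 + 0.0049 + 0.0081 + 0.0144 + 0.0484 + 0.0784 = 0.1796
B = 1 / 0.1796 = 5.56793

5.568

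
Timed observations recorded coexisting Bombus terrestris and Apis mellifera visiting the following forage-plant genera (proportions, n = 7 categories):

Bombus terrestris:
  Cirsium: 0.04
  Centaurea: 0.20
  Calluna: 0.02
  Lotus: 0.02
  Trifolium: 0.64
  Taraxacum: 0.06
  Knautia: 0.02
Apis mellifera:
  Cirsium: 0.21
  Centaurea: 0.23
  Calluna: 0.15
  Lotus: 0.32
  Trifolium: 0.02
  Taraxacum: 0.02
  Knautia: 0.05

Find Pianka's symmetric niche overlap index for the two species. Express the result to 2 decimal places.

Σ p₁ᵢp₂ᵢ = 0.0084 + 0.0460 + 0.0030 + 0.0064 + 0.0128 + 0.0012 + 0.0010 = 0.0788
Σp_1ᵢ² = 0.04² + 0.20² + 0.02² + 0.02² + 0.64² + 0.06² + 0.02² = 0.0016 + 0.0400 + 0.0004 + 0.0004 + 0.4096 + 0.0036 + 0.0004 = 0.4560
Σp_2ᵢ² = 0.21² + 0.23² + 0.15² + 0.32² + 0.02² + 0.02² + 0.05² = 0.0441 + 0.0529 + 0.0225 + 0.1024 + 0.0004 + 0.0004 + 0.0025 = 0.2252
O = 0.0788 / √(0.4560 × 0.2252) = 0.0788 / 0.32045 = 0.2459

0.25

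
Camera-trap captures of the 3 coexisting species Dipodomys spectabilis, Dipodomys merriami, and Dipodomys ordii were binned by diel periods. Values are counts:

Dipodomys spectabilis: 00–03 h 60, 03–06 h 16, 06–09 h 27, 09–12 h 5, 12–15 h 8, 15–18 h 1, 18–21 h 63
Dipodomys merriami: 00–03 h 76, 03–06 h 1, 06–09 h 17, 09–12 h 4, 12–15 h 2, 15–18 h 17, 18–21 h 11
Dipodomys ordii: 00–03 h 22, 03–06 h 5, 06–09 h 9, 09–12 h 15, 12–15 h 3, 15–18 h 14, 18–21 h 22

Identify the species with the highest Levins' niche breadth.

Proportions for Dipodomys spectabilis (n=180): 60/180=0.3333, 16/180=0.0889, 27/180=0.1500, 5/180=0.0278, 8/180=0.0444, 1/180=0.0056, 63/180=0.3500
Proportions for Dipodomys merriami (n=128): 76/128=0.5938, 1/128=0.0078, 17/128=0.1328, 4/128=0.0313, 2/128=0.0156, 17/128=0.1328, 11/128=0.0859
Proportions for Dipodomys ordii (n=90): 22/90=0.2444, 5/90=0.0556, 9/90=0.1000, 15/90=0.1667, 3/90=0.0333, 14/90=0.1556, 22/90=0.2444
Σp_specᵢ² = 0.3333² + 0.0889² + 0.1500² + 0.0278² + 0.0444² + 0.0056² + 0.3500² = 0.111089 + 0.007903 + 0.022500 + 0.000773 + 0.001971 + 0.000031 + 0.122500 = 0.266767
B_spec = 1 / 0.266767 = 3.7486
Σp_merrᵢ² = 0.5938² + 0.0078² + 0.1328² + 0.0313² + 0.0156² + 0.1328² + 0.0859² = 0.352598 + 0.000061 + 0.017636 + 0.000980 + 0.000243 + 0.017636 + 0.007379 = 0.396533
B_merr = 1 / 0.396533 = 2.5219
Σp_ordiᵢ² = 0.2444² + 0.0556² + 0.1000² + 0.1667² + 0.0333² + 0.1556² + 0.2444² = 0.059731 + 0.003091 + 0.010000 + 0.027789 + 0.001109 + 0.024211 + 0.059731 = 0.185662
B_ordi = 1 / 0.185662 = 5.3861
Highest B → broadest niche (most generalist): Dipodomys ordii (B = 5.39).

Dipodomys ordii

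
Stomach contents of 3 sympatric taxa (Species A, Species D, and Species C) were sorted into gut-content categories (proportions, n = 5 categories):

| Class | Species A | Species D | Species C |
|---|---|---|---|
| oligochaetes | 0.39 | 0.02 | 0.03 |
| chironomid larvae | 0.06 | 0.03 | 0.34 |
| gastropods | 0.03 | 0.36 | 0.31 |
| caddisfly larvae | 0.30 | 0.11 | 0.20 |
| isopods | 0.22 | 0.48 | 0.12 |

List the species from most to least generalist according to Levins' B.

Species C > Species A > Species D

Σp_Aᵢ² = 0.39² + 0.06² + 0.03² + 0.30² + 0.22² = 0.1521 + 0.0036 + 0.0009 + 0.0900 + 0.0484 = 0.2950
B_A = 1 / 0.2950 = 3.3898
Σp_Dᵢ² = 0.02² + 0.03² + 0.36² + 0.11² + 0.48² = 0.0004 + 0.0009 + 0.1296 + 0.0121 + 0.2304 = 0.3734
B_D = 1 / 0.3734 = 2.6781
Σp_Cᵢ² = 0.03² + 0.34² + 0.31² + 0.20² + 0.12² = 0.0009 + 0.1156 + 0.0961 + 0.0400 + 0.0144 = 0.2670
B_C = 1 / 0.2670 = 3.7453
Ranking by B (broadest → narrowest): Species C (3.75) > Species A (3.39) > Species D (2.68)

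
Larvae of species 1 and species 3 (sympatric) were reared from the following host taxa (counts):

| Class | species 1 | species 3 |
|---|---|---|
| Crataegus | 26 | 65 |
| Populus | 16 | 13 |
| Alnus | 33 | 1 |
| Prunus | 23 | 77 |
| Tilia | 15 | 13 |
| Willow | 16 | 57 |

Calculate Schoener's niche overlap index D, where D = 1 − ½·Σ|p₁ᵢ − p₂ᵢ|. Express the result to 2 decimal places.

0.62

Proportions for species 1 (n=129): 26/129=0.2016, 16/129=0.1240, 33/129=0.2558, 23/129=0.1783, 15/129=0.1163, 16/129=0.1240
Proportions for species 3 (n=226): 65/226=0.2876, 13/226=0.0575, 1/226=0.0044, 77/226=0.3407, 13/226=0.0575, 57/226=0.2522
Σ|p₁ᵢ − p₂ᵢ| = 0.0860 + 0.0665 + 0.2514 + 0.1624 + 0.0588 + 0.1282 = 0.7533
D = 1 − ½ × 0.7533 = 1 − 0.37665 = 0.62335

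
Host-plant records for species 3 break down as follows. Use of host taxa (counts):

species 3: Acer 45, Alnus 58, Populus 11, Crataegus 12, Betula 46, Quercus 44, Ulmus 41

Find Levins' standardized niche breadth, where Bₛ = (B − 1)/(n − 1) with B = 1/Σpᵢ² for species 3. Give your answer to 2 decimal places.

0.80

Proportions for species 3 (n=257): 45/257=0.1751, 58/257=0.2257, 11/257=0.0428, 12/257=0.0467, 46/257=0.1790, 44/257=0.1712, 41/257=0.1595
Σpᵢ² = 0.1751² + 0.2257² + 0.0428² + 0.0467² + 0.1790² + 0.1712² + 0.1595² = 0.030660 + 0.050940 + 0.001832 + 0.002181 + 0.032041 + 0.029309 + 0.025440 = 0.172403
B = 1 / 0.172403 = 5.8004
Bₛ = (B − 1)/(n − 1) = (5.8004 − 1)/(7 − 1) = 4.8004/6 = 0.8001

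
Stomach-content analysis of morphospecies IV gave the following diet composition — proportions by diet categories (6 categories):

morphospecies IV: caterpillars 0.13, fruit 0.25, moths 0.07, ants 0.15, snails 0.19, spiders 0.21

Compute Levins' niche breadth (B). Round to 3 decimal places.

Σpᵢ² = 0.13² + 0.25² + 0.07² + 0.15² + 0.19² + 0.21² = 0.0169 + 0.0625 + 0.0049 + 0.0225 + 0.0361 + 0.0441 = 0.1870
B = 1 / 0.1870 = 5.34759

5.348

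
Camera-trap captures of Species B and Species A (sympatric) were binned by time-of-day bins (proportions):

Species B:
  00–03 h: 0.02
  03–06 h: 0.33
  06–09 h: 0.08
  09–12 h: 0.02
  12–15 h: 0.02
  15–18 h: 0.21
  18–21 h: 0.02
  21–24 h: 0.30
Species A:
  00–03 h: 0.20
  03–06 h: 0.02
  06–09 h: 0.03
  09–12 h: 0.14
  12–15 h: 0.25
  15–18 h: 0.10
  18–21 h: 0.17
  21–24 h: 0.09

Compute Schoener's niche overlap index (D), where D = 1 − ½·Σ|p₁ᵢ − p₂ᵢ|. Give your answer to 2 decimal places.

0.32

Σ|p₁ᵢ − p₂ᵢ| = 0.18 + 0.31 + 0.05 + 0.12 + 0.23 + 0.11 + 0.15 + 0.21 = 1.36
D = 1 − ½ × 1.36 = 1 − 0.680 = 0.3200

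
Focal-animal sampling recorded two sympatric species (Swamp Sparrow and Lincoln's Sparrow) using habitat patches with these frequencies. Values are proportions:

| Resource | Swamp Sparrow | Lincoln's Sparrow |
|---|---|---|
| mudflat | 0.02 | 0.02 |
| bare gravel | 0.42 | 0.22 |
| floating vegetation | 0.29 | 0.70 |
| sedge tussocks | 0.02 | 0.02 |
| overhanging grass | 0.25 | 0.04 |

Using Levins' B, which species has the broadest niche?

Σp_Swamᵢ² = 0.02² + 0.42² + 0.29² + 0.02² + 0.25² = 0.0004 + 0.1764 + 0.0841 + 0.0004 + 0.0625 = 0.3238
B_Swam = 1 / 0.3238 = 3.0883
Σp_Lincᵢ² = 0.02² + 0.22² + 0.70² + 0.02² + 0.04² = 0.0004 + 0.0484 + 0.4900 + 0.0004 + 0.0016 = 0.5408
B_Linc = 1 / 0.5408 = 1.8491
Highest B → broadest niche (most generalist): Swamp Sparrow (B = 3.09).

Swamp Sparrow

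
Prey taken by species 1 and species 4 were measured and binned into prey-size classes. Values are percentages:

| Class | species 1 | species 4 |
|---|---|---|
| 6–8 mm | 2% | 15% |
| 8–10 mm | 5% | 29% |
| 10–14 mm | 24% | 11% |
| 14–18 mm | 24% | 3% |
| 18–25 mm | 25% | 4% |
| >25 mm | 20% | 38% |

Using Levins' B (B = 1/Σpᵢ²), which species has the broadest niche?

species 1

Convert percentages to proportions (divide by 100).
Σp_1ᵢ² = 0.02² + 0.05² + 0.24² + 0.24² + 0.25² + 0.20² = 0.0004 + 0.0025 + 0.0576 + 0.0576 + 0.0625 + 0.0400 = 0.2206
B_1 = 1 / 0.2206 = 4.5331
Σp_4ᵢ² = 0.15² + 0.29² + 0.11² + 0.03² + 0.04² + 0.38² = 0.0225 + 0.0841 + 0.0121 + 0.0009 + 0.0016 + 0.1444 = 0.2656
B_4 = 1 / 0.2656 = 3.7651
Highest B → broadest niche (most generalist): species 1 (B = 4.53).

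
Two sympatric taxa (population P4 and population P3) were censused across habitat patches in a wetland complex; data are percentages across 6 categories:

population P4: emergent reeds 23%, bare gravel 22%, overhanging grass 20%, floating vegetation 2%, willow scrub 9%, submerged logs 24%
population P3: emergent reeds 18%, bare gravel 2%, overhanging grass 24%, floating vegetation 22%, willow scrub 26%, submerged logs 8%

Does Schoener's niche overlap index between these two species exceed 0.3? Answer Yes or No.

Convert percentages to proportions (divide by 100).
Σ|p₁ᵢ − p₂ᵢ| = 0.05 + 0.20 + 0.04 + 0.20 + 0.17 + 0.16 = 0.82
D = 1 − ½ × 0.82 = 1 − 0.410 = 0.5900
D = 0.5900 > 0.3 → Yes.

Yes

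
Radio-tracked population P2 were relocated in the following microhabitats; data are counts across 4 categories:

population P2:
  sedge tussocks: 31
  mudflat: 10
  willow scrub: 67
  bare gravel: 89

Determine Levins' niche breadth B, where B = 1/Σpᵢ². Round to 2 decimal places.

Proportions for population P2 (n=197): 31/197=0.1574, 10/197=0.0508, 67/197=0.3401, 89/197=0.4518
Σpᵢ² = 0.1574² + 0.0508² + 0.3401² + 0.4518² = 0.024775 + 0.002581 + 0.115668 + 0.204123 = 0.347147
B = 1 / 0.347147 = 2.8806

2.88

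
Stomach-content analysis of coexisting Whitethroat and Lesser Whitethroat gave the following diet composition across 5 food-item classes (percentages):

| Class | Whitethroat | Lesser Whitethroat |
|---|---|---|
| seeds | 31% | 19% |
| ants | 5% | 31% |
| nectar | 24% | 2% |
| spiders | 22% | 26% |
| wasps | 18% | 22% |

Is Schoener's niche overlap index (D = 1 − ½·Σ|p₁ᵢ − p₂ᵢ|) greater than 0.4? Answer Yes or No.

Yes

Convert percentages to proportions (divide by 100).
Σ|p₁ᵢ − p₂ᵢ| = 0.12 + 0.26 + 0.22 + 0.04 + 0.04 = 0.68
D = 1 − ½ × 0.68 = 1 − 0.340 = 0.6600
D = 0.6600 > 0.4 → Yes.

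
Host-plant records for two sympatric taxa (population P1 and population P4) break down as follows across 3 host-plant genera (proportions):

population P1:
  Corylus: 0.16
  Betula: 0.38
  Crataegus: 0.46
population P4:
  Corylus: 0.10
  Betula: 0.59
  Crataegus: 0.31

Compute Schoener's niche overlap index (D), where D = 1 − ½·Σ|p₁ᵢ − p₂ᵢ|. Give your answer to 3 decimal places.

Σ|p₁ᵢ − p₂ᵢ| = 0.06 + 0.21 + 0.15 = 0.42
D = 1 − ½ × 0.42 = 1 − 0.210 = 0.79000

0.790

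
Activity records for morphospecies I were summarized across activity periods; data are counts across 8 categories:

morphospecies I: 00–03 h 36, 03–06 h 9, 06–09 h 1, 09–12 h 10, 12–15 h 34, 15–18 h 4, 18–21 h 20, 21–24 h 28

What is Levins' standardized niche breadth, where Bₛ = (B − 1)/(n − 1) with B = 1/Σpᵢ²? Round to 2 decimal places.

0.61

Proportions for morphospecies I (n=142): 36/142=0.2535, 9/142=0.0634, 1/142=0.0070, 10/142=0.0704, 34/142=0.2394, 4/142=0.0282, 20/142=0.1408, 28/142=0.1972
Σpᵢ² = 0.2535² + 0.0634² + 0.0070² + 0.0704² + 0.2394² + 0.0282² + 0.1408² + 0.1972² = 0.064262 + 0.004020 + 0.000049 + 0.004956 + 0.057312 + 0.000795 + 0.019825 + 0.038888 = 0.190107
B = 1 / 0.190107 = 5.2602
Bₛ = (B − 1)/(n − 1) = (5.2602 − 1)/(8 − 1) = 4.2602/7 = 0.6086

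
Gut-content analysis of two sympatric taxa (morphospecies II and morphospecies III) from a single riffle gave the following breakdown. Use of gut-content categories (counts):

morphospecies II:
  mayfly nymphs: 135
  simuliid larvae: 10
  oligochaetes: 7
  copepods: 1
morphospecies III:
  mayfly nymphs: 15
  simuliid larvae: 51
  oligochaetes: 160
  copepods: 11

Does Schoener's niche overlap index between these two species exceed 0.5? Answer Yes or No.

No

Proportions for morphospecies II (n=153): 135/153=0.8824, 10/153=0.0654, 7/153=0.0458, 1/153=0.0065
Proportions for morphospecies III (n=237): 15/237=0.0633, 51/237=0.2152, 160/237=0.6751, 11/237=0.0464
Σ|p₁ᵢ − p₂ᵢ| = 0.8191 + 0.1498 + 0.6293 + 0.0399 = 1.6381
D = 1 − ½ × 1.6381 = 1 − 0.81905 = 0.18095
D = 0.18095 < 0.5 → No.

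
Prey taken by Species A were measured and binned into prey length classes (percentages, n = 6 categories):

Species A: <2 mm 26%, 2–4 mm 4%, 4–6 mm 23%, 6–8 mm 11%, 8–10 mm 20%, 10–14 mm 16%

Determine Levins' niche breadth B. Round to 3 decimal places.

Convert percentages to proportions (divide by 100).
Σpᵢ² = 0.26² + 0.04² + 0.23² + 0.11² + 0.20² + 0.16² = 0.0676 + 0.0016 + 0.0529 + 0.0121 + 0.0400 + 0.0256 = 0.1998
B = 1 / 0.1998 = 5.00501

5.005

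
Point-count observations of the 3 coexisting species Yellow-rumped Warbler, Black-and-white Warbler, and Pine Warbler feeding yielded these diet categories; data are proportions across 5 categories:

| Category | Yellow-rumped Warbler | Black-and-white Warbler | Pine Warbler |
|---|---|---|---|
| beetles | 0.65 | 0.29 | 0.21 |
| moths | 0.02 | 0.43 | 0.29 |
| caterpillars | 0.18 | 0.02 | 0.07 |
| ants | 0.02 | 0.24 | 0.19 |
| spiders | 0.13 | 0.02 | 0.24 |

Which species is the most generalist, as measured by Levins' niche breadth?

Pine Warbler

Σp_Yellᵢ² = 0.65² + 0.02² + 0.18² + 0.02² + 0.13² = 0.4225 + 0.0004 + 0.0324 + 0.0004 + 0.0169 = 0.4726
B_Yell = 1 / 0.4726 = 2.1160
Σp_Blacᵢ² = 0.29² + 0.43² + 0.02² + 0.24² + 0.02² = 0.0841 + 0.1849 + 0.0004 + 0.0576 + 0.0004 = 0.3274
B_Blac = 1 / 0.3274 = 3.0544
Σp_Pineᵢ² = 0.21² + 0.29² + 0.07² + 0.19² + 0.24² = 0.0441 + 0.0841 + 0.0049 + 0.0361 + 0.0576 = 0.2268
B_Pine = 1 / 0.2268 = 4.4092
Highest B → broadest niche (most generalist): Pine Warbler (B = 4.41).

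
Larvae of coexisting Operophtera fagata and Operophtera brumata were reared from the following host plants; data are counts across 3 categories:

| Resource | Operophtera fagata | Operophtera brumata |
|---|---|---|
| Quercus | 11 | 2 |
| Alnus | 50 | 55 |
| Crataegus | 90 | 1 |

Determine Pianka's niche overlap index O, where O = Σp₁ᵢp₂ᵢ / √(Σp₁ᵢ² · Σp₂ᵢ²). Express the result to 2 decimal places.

Proportions for Operophtera fagata (n=151): 11/151=0.0728, 50/151=0.3311, 90/151=0.5960
Proportions for Operophtera brumata (n=58): 2/58=0.0345, 55/58=0.9483, 1/58=0.0172
Σ p₁ᵢp₂ᵢ = 0.002512 + 0.313982 + 0.010251 = 0.326745
Σp_1ᵢ² = 0.0728² + 0.3311² + 0.5960² = 0.005300 + 0.109627 + 0.355216 = 0.470143
Σp_2ᵢ² = 0.0345² + 0.9483² + 0.0172² = 0.001190 + 0.899273 + 0.000296 = 0.900759
O = 0.326745 / √(0.470143 × 0.900759) = 0.326745 / 0.6507577 = 0.5021

0.50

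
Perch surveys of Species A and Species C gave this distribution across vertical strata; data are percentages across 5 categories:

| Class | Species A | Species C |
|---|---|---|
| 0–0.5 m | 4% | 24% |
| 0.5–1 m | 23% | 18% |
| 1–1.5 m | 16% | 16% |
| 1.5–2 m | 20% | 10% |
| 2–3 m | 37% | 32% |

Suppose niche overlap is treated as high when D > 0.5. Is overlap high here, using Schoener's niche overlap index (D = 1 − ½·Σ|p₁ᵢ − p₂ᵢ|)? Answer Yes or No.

Convert percentages to proportions (divide by 100).
Σ|p₁ᵢ − p₂ᵢ| = 0.20 + 0.05 + 0.00 + 0.10 + 0.05 = 0.40
D = 1 − ½ × 0.40 = 1 − 0.200 = 0.8000
D = 0.8000 > 0.5 → Yes.

Yes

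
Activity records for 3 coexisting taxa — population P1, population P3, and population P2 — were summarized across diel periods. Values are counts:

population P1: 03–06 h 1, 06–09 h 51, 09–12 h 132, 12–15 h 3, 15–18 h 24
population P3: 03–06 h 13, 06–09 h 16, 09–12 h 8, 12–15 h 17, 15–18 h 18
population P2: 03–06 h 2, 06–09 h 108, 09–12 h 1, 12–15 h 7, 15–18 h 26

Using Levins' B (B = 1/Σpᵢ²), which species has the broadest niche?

population P3

Proportions for population P1 (n=211): 1/211=0.0047, 51/211=0.2417, 132/211=0.6256, 3/211=0.0142, 24/211=0.1137
Proportions for population P3 (n=72): 13/72=0.1806, 16/72=0.2222, 8/72=0.1111, 17/72=0.2361, 18/72=0.2500
Proportions for population P2 (n=144): 2/144=0.0139, 108/144=0.7500, 1/144=0.0069, 7/144=0.0486, 26/144=0.1806
Σp_P1ᵢ² = 0.0047² + 0.2417² + 0.6256² + 0.0142² + 0.1137² = 0.000022 + 0.058419 + 0.391375 + 0.000202 + 0.012928 = 0.462946
B_P1 = 1 / 0.462946 = 2.1601
Σp_P3ᵢ² = 0.1806² + 0.2222² + 0.1111² + 0.2361² + 0.2500² = 0.032616 + 0.049373 + 0.012343 + 0.055743 + 0.062500 = 0.212575
B_P3 = 1 / 0.212575 = 4.7042
Σp_P2ᵢ² = 0.0139² + 0.7500² + 0.0069² + 0.0486² + 0.1806² = 0.000193 + 0.562500 + 0.000048 + 0.002362 + 0.032616 = 0.597719
B_P2 = 1 / 0.597719 = 1.6730
Highest B → broadest niche (most generalist): population P3 (B = 4.70).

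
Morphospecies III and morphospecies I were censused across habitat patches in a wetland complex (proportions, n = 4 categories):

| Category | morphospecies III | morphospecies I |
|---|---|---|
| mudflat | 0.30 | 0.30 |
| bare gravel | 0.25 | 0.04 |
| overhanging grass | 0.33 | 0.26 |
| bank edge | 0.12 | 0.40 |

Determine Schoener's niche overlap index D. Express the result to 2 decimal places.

0.72

Σ|p₁ᵢ − p₂ᵢ| = 0.00 + 0.21 + 0.07 + 0.28 = 0.56
D = 1 − ½ × 0.56 = 1 − 0.280 = 0.7200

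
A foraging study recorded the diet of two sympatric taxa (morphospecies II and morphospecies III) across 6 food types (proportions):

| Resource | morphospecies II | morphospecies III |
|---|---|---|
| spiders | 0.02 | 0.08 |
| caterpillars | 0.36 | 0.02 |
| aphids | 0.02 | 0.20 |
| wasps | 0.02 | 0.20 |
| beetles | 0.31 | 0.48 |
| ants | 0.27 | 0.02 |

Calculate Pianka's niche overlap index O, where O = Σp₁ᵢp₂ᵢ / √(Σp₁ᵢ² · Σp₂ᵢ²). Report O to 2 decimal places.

0.55

Σ p₁ᵢp₂ᵢ = 0.0016 + 0.0072 + 0.0040 + 0.0040 + 0.1488 + 0.0054 = 0.1710
Σp_1ᵢ² = 0.02² + 0.36² + 0.02² + 0.02² + 0.31² + 0.27² = 0.0004 + 0.1296 + 0.0004 + 0.0004 + 0.0961 + 0.0729 = 0.2998
Σp_2ᵢ² = 0.08² + 0.02² + 0.20² + 0.20² + 0.48² + 0.02² = 0.0064 + 0.0004 + 0.0400 + 0.0400 + 0.2304 + 0.0004 = 0.3176
O = 0.1710 / √(0.2998 × 0.3176) = 0.1710 / 0.30857 = 0.5542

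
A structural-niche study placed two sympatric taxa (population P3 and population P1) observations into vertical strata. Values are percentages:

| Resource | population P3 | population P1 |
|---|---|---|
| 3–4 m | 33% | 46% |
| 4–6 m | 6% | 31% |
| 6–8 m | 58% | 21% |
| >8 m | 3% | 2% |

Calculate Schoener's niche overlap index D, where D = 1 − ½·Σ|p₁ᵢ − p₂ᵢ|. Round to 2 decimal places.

Convert percentages to proportions (divide by 100).
Σ|p₁ᵢ − p₂ᵢ| = 0.13 + 0.25 + 0.37 + 0.01 = 0.76
D = 1 − ½ × 0.76 = 1 − 0.380 = 0.6200

0.62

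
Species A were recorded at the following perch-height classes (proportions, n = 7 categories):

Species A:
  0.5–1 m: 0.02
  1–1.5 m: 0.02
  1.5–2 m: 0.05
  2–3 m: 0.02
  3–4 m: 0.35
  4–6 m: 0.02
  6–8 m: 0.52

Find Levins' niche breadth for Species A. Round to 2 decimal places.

2.52

Σpᵢ² = 0.02² + 0.02² + 0.05² + 0.02² + 0.35² + 0.02² + 0.52² = 0.0004 + 0.0004 + 0.0025 + 0.0004 + 0.1225 + 0.0004 + 0.2704 = 0.3970
B = 1 / 0.3970 = 2.5189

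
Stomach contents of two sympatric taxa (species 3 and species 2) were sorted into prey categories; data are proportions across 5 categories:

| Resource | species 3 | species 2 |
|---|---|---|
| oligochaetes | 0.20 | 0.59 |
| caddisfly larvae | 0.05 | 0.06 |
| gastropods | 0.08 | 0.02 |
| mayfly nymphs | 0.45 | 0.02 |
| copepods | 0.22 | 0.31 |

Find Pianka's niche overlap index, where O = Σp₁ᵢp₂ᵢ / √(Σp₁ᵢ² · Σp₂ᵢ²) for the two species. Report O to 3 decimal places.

0.545

Σ p₁ᵢp₂ᵢ = 0.1180 + 0.0030 + 0.0016 + 0.0090 + 0.0682 = 0.1998
Σp_1ᵢ² = 0.20² + 0.05² + 0.08² + 0.45² + 0.22² = 0.0400 + 0.0025 + 0.0064 + 0.2025 + 0.0484 = 0.2998
Σp_2ᵢ² = 0.59² + 0.06² + 0.02² + 0.02² + 0.31² = 0.3481 + 0.0036 + 0.0004 + 0.0004 + 0.0961 = 0.4486
O = 0.1998 / √(0.2998 × 0.4486) = 0.1998 / 0.366729 = 0.54482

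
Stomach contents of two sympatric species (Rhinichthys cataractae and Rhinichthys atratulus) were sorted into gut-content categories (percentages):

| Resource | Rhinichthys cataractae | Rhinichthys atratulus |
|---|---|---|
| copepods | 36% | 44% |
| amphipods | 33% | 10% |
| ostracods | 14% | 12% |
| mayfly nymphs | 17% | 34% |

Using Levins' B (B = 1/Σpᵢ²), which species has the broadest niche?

Rhinichthys cataractae

Convert percentages to proportions (divide by 100).
Σp_cataᵢ² = 0.36² + 0.33² + 0.14² + 0.17² = 0.1296 + 0.1089 + 0.0196 + 0.0289 = 0.2870
B_cata = 1 / 0.2870 = 3.4843
Σp_atraᵢ² = 0.44² + 0.10² + 0.12² + 0.34² = 0.1936 + 0.0100 + 0.0144 + 0.1156 = 0.3336
B_atra = 1 / 0.3336 = 2.9976
Highest B → broadest niche (most generalist): Rhinichthys cataractae (B = 3.48).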